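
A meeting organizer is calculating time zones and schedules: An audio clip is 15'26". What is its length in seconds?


Minutes: 15
Seconds: 26
Convert minutes to seconds: 15 x 60 = 900
Add remaining seconds: 900 + 26 = 926

926


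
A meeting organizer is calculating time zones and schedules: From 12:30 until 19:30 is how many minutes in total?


Start time: 12:30 = 750 minutes from midnight
End time: 19:30 = 1170 minutes from midnight
Difference: 1170 - 750 = 420 minutes
That is 7 hours and 0 minutes

420


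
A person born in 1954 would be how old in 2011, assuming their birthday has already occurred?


Birth year: 1954
Current year: 2011
Age = current year - birth year
Age = 2011 - 1954 = 57

57


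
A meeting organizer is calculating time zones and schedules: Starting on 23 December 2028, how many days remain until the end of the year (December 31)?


Start: December 23, 2028
End: December 31, 2028
Days left in December: 8
Total: 8 days

8


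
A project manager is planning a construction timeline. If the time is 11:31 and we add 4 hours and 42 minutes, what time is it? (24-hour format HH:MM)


Start time: 11:31
Adding: 4 hours 42 minutes
Minutes: 31 + 42 = 73
Minute overflow: 73 >= 60, so carry 1 hour, minutes = 13
Hours: 11 + 4 + 1 = 16
Result: 16:13

16:13


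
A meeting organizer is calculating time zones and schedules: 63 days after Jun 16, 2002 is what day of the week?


Start: 2002-06-16 (Sunday)
Step 1 - find target date: add 63 days
  2002-06-16 + 63 days = 2002-08-18
Step 2 - day of week:
  63 mod 7 = 0
  Sunday + 0 days -> Sunday
Result: Sunday (2002-08-18)

Sunday


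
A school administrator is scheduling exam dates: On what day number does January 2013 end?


Month: January
Year: 2013
January is a 31-day month
Total: 31 days

31


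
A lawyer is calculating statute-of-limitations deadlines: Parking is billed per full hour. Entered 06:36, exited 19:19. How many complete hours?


Start: 06:36
End: 19:19
Hour difference: 19 - 6 = 13 hours
Minute difference: 19 - 36 = -17 minutes
Total minutes: 763
Complete hours: 763 / 60 = 12 (remainder 43)

12


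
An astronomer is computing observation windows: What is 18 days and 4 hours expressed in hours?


Days: 18
Extra hours: 4
Hours per day: 24
Days to hours: 18 x 24 = 432
Total: 432 + 4 = 436

436


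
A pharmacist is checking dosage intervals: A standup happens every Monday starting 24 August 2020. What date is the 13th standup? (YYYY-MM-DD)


First occurrence: 2020-08-24 (occurrence 1)
Each occurrence is 7 days after the previous.
Occurrence 13 is 12 weeks after the first.
12 weeks = 84 days
2020-08-24 + 84 days = 2020-11-16

2020-11-16


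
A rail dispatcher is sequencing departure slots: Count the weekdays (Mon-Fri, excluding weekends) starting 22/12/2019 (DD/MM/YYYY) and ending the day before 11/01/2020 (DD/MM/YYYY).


Start: 2019-12-22 (Sunday)
End (exclusive): 2020-01-11 (Saturday)
Total calendar days: 20
Full weeks: 20 // 7 = 2 -> 10 weekdays
Remaining 6 days starting on Sunday:
  Sun(-), Mon(w), Tue(w), Wed(w), Thu(w), Fri(w) -> 5 weekdays
Total business days: 10 + 5 = 15

15


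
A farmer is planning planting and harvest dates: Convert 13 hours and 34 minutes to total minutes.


Hours: 13
Minutes: 34
Convert hours to minutes: 13 x 60 = 780
Add remaining minutes: 780 + 34 = 814

814


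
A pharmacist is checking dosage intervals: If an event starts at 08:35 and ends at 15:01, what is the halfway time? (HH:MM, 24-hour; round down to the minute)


Start time: 08:35 = 515 minutes from midnight
End time: 15:01 = 901 minutes from midnight
Sum: 515 + 901 = 1416
Midpoint: 1416 / 2 = 708 minutes
Convert: 708 / 60 = 11 hours, 48 minutes
Result: 11:48

11:48


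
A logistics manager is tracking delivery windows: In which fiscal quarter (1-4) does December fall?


Month: December (month 12)
Q1: January-March (months 1-3)
Q2: April-June (months 4-6)
Q3: July-September (months 7-9)
Q4: October-December (months 10-12)
Month 12 falls in Q4

4


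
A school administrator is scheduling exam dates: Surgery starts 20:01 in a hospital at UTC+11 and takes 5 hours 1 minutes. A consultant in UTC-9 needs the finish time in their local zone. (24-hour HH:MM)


Start: 20:01 in UTC+11
Step 1 - add duration:
  minutes: 1 + 1 = 2
  hours: 20 + 5 + 0 = 25
  end in UTC+11: 01:02
Step 2 - convert UTC+11 -> UTC-9:
  offset difference: -9 - (11) = -20 hours
  1 + (-20) = -19 -> mod 24 = 5
Result: 05:02 in UTC-9

05:02


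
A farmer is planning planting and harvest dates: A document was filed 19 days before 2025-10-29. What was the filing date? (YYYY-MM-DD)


Start: 2025-10-29
Subtracting 19 days
Days already passed in October: 29
Result: 2025-10-10

2025-10-10


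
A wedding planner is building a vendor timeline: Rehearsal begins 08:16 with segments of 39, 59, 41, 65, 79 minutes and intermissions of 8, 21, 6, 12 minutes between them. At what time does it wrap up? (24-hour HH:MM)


Start: 08:16 = 496 min from midnight
  after task 1 (39 min): 08:55
  after break (8 min): 09:03
  after task 2 (59 min): 10:02
  after break (21 min): 10:23
  after task 3 (41 min): 11:04
  after break (6 min): 11:10
  after task 4 (65 min): 12:15
  after break (12 min): 12:27
  after task 5 (79 min): 13:46
Total elapsed: 330 minutes
End time: 13:46

13:46


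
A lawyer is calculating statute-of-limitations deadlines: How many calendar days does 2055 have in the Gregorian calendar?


Year: 2055
Check leap year rules:
Divisible by 4? No
2055 is not a leap year
Days: 365

365


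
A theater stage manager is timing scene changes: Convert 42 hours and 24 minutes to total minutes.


Hours: 42
Extra minutes: 24
Minutes per hour: 60
Hours to minutes: 42 x 60 = 2520
Total: 2520 + 24 = 2544

2544


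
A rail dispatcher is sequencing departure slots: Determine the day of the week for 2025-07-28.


Date: 2025-07-28
January 1, 2025 is a Wednesday
Day of year: 209
Offset from Jan 1: 208 days
208 mod 7 = 5
Result: Monday

Monday


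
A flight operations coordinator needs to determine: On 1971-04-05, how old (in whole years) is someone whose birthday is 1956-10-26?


Birth: 1956-10-26
Reference: 1971-04-05
Year difference: 1971 - 1956 = 15
Has birthday (10-26) occurred by 04-05? No
Birthday not yet reached this year -> subtract 1
Age in full years: 14

14


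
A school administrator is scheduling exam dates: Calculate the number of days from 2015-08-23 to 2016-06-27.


Start date: 2015-08-23
End date: 2016-06-27
Aug 2015: +9 days
Sep 2015: +30 days
Oct 2015: +31 days
... (8 more months)
Total: 309 days

309


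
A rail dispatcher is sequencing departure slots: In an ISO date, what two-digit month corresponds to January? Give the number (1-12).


Calendar month order:
1. January <--
2. February
January is month number 1

1


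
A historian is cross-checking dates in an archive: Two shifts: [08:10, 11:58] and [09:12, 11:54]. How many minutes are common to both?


Interval A: [490, 718] minutes from midnight
Interval B: [552, 714] minutes from midnight
Overlap start = max(490, 552) = 552
Overlap end = min(718, 714) = 714
Overlap = 714 - 552 = 162 minutes

162


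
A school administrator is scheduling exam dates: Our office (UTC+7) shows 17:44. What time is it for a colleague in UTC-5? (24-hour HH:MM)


Local time: 17:44 at UTC+7 (offset 7h)
Target zone: UTC-5 (offset -5h)
Difference: -5 - (7) = -12 hours
Calculation: 17 + (-12) = 5
Result: 05:44

05:44


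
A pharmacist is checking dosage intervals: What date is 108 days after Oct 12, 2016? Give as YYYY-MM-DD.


Start: 2016-10-12
Adding 108 days
Days remaining in October: 19
After October: 89 days still to add
November 2016: 30 days, 59 remaining
December 2016: 31 days, 28 remaining
January 2017 has 31 days, need 28
Result: 2017-01-28

2017-01-28


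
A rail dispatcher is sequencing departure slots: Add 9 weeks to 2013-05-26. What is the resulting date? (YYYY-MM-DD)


Start: 2013-05-26
Weeks to add: 9
Convert to days: 9 x 7 = 63 days
Add 63 days to 2013-05-26
Result: 2013-07-28

2013-07-28


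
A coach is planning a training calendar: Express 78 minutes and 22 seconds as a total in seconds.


Minutes: 78
Seconds: 22
Convert minutes to seconds: 78 x 60 = 4680
Add remaining seconds: 4680 + 22 = 4702

4702


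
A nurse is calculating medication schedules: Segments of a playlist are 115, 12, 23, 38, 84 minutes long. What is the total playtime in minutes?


Durations: 115, 12, 23, 38, 84
Running sum: 115
+ 12 = 127
+ 23 = 150
+ 38 = 188
+ 84 = 272
Total duration: 272 minutes
That is 4 hours and 32 minutes

272


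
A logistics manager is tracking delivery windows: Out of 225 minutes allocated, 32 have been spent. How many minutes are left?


Total budget: 225 minutes
Time used: 32 minutes
Remaining: 225 - 32 = 193 minutes
Percent used: 14.2%
Percent remaining: 85.8%

193


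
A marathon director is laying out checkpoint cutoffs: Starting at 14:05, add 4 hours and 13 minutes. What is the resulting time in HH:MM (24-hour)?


Start time: 14:05
Adding: 4 hours 13 minutes
Minutes: 5 + 13 = 18
Hours: 14 + 4 + 0 = 18
Result: 18:18

18:18


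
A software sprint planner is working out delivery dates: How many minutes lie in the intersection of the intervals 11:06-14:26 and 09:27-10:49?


Interval A: [666, 866] minutes from midnight
Interval B: [567, 649] minutes from midnight
Overlap start = max(666, 567) = 666
Overlap end = min(866, 649) = 649
End <= start, so the intervals do not overlap: 0 minutes

0


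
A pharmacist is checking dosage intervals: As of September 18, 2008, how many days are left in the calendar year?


Start: September 18, 2008
End: December 31, 2008
Days left in September: 12
October: 31
November: 30
December: 31
Sum of remaining months: 92
Total: 12 + 92 = 104

104


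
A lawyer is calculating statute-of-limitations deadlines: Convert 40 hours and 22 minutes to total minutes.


Hours: 40
Extra minutes: 22
Minutes per hour: 60
Hours to minutes: 40 x 60 = 2400
Total: 2400 + 22 = 2422

2422


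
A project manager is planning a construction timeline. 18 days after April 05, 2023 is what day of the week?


Start: 2023-04-05 (Wednesday)
Step 1 - find target date: add 18 days
  2023-04-05 + 18 days = 2023-04-23
Step 2 - day of week:
  18 mod 7 = 4
  Wednesday + 4 days -> Sunday
Result: Sunday (2023-04-23)

Sunday


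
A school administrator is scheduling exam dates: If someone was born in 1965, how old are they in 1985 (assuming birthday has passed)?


Birth year: 1965
Current year: 1985
Age = current year - birth year
Age = 1985 - 1965 = 20

20


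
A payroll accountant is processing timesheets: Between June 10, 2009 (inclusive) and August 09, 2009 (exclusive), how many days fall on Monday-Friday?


Start: 2009-06-10 (Wednesday)
End (exclusive): 2009-08-09 (Sunday)
Total calendar days: 60
Full weeks: 60 // 7 = 8 -> 40 weekdays
Remaining 4 days starting on Wednesday:
  Wed(w), Thu(w), Fri(w), Sat(-) -> 3 weekdays
Total business days: 40 + 3 = 43

43


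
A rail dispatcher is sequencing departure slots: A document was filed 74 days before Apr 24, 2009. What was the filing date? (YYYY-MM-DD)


Start: 2009-04-24
Subtracting 74 days
Days already passed in April: 24
After going back through April: 50 more days to subtract
March 2009: 31 days, 19 remaining
February 2009 has 28 days, need 19
Result: 2009-02-09

2009-02-09


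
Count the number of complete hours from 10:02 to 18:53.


Start: 10:02
End: 18:53
Hour difference: 18 - 10 = 8 hours
Minute difference: 53 - 2 = 51 minutes
Total minutes: 531
Complete hours: 531 / 60 = 8 (remainder 51)

8


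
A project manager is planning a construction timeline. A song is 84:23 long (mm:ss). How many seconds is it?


Minutes: 84
Extra seconds: 23
Seconds per minute: 60
Minutes to seconds: 84 x 60 = 5040
Total: 5040 + 23 = 5063

5063


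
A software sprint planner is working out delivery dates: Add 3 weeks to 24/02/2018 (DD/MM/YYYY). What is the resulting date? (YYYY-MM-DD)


Start: 2018-02-24
Weeks to add: 3
Convert to days: 3 x 7 = 21 days
Add 21 days to 2018-02-24
Result: 2018-03-17

2018-03-17


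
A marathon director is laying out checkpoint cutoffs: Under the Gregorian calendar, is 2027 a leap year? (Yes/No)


Year: 2027
Divisible by 4? 2027 / 4 = 506.75 -> No
Not divisible by 4, so NOT a leap year

No


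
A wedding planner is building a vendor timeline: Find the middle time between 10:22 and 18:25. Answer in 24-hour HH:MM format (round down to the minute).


Start time: 10:22 = 622 minutes from midnight
End time: 18:25 = 1105 minutes from midnight
Sum: 622 + 1105 = 1727
Midpoint: 1727 / 2 = 863 minutes
Convert: 863 / 60 = 14 hours, 23 minutes
Result: 14:23

14:23


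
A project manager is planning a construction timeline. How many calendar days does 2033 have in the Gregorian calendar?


Year: 2033
Check leap year rules:
Divisible by 4? No
2033 is not a leap year
Days: 365

365


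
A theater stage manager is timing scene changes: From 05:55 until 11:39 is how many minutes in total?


Start time: 05:55 = 355 minutes from midnight
End time: 11:39 = 699 minutes from midnight
Difference: 699 - 355 = 344 minutes
That is 5 hours and 44 minutes

344


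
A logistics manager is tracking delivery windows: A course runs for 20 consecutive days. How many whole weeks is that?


Total days: 20
Days per week: 7
Division: 20 / 7 = 2 remainder 6
Complete weeks: 2
Remaining days: 6

2


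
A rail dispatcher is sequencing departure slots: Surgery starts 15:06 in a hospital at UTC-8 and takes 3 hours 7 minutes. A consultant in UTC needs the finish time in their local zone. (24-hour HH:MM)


Start: 15:06 in UTC-8
Step 1 - add duration:
  minutes: 6 + 7 = 13
  hours: 15 + 3 + 0 = 18
  end in UTC-8: 18:13
Step 2 - convert UTC-8 -> UTC:
  offset difference: 0 - (-8) = 8 hours
  18 + (8) = 26 -> mod 24 = 2
Result: 02:13 in UTC

02:13


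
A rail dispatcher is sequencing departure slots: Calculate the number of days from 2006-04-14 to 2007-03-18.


Start date: 2006-04-14
End date: 2007-03-18
Apr 2006: +17 days
May 2006: +31 days
Jun 2006: +30 days
... (9 more months)
Total: 338 days

338


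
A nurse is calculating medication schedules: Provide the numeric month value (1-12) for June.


Calendar month order:
5. May
6. June <--
7. July
June is month number 6

6


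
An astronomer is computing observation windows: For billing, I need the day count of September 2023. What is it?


Month: September
Year: 2023
September is a 30-day month
Total: 30 days

30


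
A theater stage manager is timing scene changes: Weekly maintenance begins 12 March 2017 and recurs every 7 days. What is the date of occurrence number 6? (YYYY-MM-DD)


First occurrence: 2017-03-12 (occurrence 1)
Each occurrence is 7 days after the previous.
Occurrence 6 is 5 weeks after the first.
5 weeks = 35 days
2017-03-12 + 35 days = 2017-04-16

2017-04-16


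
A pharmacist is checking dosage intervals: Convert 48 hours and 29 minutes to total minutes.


Hours: 48
Minutes: 29
Convert hours to minutes: 48 x 60 = 2880
Add remaining minutes: 2880 + 29 = 2909

2909


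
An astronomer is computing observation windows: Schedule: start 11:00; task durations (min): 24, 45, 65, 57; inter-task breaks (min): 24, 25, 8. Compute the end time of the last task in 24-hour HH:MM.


Start: 11:00 = 660 min from midnight
  after task 1 (24 min): 11:24
  after break (24 min): 11:48
  after task 2 (45 min): 12:33
  after break (25 min): 12:58
  after task 3 (65 min): 14:03
  after break (8 min): 14:11
  after task 4 (57 min): 15:08
Total elapsed: 248 minutes
End time: 15:08

15:08


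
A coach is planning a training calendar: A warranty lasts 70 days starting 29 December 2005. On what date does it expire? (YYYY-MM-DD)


Start: 2005-12-29
Adding 70 days
Days remaining in December: 2
After December: 68 days still to add
January 2006: 31 days, 37 remaining
February 2006: 28 days, 9 remaining
March 2006 has 31 days, need 9
Result: 2006-03-09

2006-03-09


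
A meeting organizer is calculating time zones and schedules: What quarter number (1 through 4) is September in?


Month: September (month 9)
Q1: January-March (months 1-3)
Q2: April-June (months 4-6)
Q3: July-September (months 7-9)
Q4: October-December (months 10-12)
Month 9 falls in Q3

3


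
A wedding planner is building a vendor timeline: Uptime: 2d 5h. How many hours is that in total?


Days: 2
Extra hours: 5
Hours per day: 24
Days to hours: 2 x 24 = 48
Total: 48 + 5 = 53

53


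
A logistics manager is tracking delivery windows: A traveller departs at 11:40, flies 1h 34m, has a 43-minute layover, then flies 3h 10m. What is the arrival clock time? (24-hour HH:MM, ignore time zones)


Depart: 11:40
Leg 1: +94 min -> 13:14
Layover: +43 min -> 13:57
Leg 2: +190 min -> 17:07
Total travel: 327 minutes = 5h 27m
Arrival: 17:07

17:07


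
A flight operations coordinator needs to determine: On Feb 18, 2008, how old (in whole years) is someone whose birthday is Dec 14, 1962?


Birth: 1962-12-14
Reference: 2008-02-18
Year difference: 2008 - 1962 = 46
Has birthday (12-14) occurred by 02-18? No
Birthday not yet reached this year -> subtract 1
Age in full years: 45

45


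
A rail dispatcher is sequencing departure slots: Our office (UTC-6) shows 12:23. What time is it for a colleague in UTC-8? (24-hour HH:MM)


Local time: 12:23 at UTC-6 (offset -6h)
Target zone: UTC-8 (offset -8h)
Difference: -8 - (-6) = -2 hours
Calculation: 12 + (-2) = 10
Result: 10:23

10:23


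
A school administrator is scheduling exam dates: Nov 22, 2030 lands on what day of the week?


Date: 2030-11-22
January 1, 2030 is a Tuesday
Day of year: 326
Offset from Jan 1: 325 days
325 mod 7 = 3
Result: Friday

Friday


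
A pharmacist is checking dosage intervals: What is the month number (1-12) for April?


Calendar month order:
3. March
4. April <--
5. May
April is month number 4

4


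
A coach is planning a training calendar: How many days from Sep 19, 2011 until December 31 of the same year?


Start: September 19, 2011
End: December 31, 2011
Days left in September: 11
October: 31
November: 30
December: 31
Sum of remaining months: 92
Total: 11 + 92 = 103

103


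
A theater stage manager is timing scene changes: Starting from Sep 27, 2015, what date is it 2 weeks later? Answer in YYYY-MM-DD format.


Start: 2015-09-27
Weeks to add: 2
Convert to days: 2 x 7 = 14 days
Add 14 days to 2015-09-27
Result: 2015-10-11

2015-10-11


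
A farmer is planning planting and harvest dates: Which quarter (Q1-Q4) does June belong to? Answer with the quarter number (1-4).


Month: June (month 6)
Q1: January-March (months 1-3)
Q2: April-June (months 4-6)
Q3: July-September (months 7-9)
Q4: October-December (months 10-12)
Month 6 falls in Q2

2


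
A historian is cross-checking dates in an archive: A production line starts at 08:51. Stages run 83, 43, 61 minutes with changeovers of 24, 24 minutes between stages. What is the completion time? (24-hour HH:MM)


Start: 08:51 = 531 min from midnight
  after task 1 (83 min): 10:14
  after break (24 min): 10:38
  after task 2 (43 min): 11:21
  after break (24 min): 11:45
  after task 3 (61 min): 12:46
Total elapsed: 235 minutes
End time: 12:46

12:46


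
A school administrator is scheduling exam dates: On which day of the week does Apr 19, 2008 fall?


Date: 2008-04-19
January 1, 2008 is a Tuesday
Day of year: 110
Offset from Jan 1: 109 days
109 mod 7 = 4
Result: Saturday

Saturday


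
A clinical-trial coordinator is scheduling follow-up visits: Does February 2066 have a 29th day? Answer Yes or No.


Year: 2066
Divisible by 4? 2066 / 4 = 516.5 -> No
Not divisible by 4, so NOT a leap year

No


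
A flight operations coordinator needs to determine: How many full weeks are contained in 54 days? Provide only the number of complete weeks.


Total days: 54
Days per week: 7
Division: 54 / 7 = 7 remainder 5
Complete weeks: 7
Remaining days: 5

7


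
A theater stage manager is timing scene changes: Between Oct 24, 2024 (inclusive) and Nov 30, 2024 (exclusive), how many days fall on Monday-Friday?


Start: 2024-10-24 (Thursday)
End (exclusive): 2024-11-30 (Saturday)
Total calendar days: 37
Full weeks: 37 // 7 = 5 -> 25 weekdays
Remaining 2 days starting on Thursday:
  Thu(w), Fri(w) -> 2 weekdays
Total business days: 25 + 2 = 27

27


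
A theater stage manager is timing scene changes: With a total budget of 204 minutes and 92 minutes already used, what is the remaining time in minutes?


Total budget: 204 minutes
Time used: 92 minutes
Remaining: 204 - 92 = 112 minutes
Percent used: 45.1%
Percent remaining: 54.9%

112


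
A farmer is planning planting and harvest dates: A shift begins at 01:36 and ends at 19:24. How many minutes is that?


Start time: 01:36 = 96 minutes from midnight
End time: 19:24 = 1164 minutes from midnight
Difference: 1164 - 96 = 1068 minutes
That is 17 hours and 48 minutes

1068


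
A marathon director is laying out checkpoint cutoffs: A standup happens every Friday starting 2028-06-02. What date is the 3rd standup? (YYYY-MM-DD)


First occurrence: 2028-06-02 (occurrence 1)
Each occurrence is 7 days after the previous.
Occurrence 3 is 2 weeks after the first.
2 weeks = 14 days
2028-06-02 + 14 days = 2028-06-16

2028-06-16


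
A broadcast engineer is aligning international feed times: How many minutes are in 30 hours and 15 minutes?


Hours: 30
Extra minutes: 15
Minutes per hour: 60
Hours to minutes: 30 x 60 = 1800
Total: 1800 + 15 = 1815

1815


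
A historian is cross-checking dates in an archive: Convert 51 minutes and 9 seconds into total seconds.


Minutes: 51
Seconds: 9
Convert minutes to seconds: 51 x 60 = 3060
Add remaining seconds: 3060 + 9 = 3069

3069


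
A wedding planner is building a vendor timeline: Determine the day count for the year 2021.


Year: 2021
Check leap year rules:
Divisible by 4? No
2021 is not a leap year
Days: 365

365


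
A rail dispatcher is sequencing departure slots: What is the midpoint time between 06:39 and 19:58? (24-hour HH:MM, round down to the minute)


Start time: 06:39 = 399 minutes from midnight
End time: 19:58 = 1198 minutes from midnight
Sum: 399 + 1198 = 1597
Midpoint: 1597 / 2 = 798 minutes
Convert: 798 / 60 = 13 hours, 18 minutes
Result: 13:18

13:18


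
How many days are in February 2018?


Month: February
Year: 2018
2018 is not a leap year
February has 28 days
Total: 28 days

28


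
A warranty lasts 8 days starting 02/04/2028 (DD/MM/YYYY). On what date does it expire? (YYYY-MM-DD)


Start: 2028-04-02
Adding 8 days
Days remaining in April: 28
Result: 2028-04-10

2028-04-10


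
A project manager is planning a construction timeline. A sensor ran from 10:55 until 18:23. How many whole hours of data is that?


Start: 10:55
End: 18:23
Hour difference: 18 - 10 = 8 hours
Minute difference: 23 - 55 = -32 minutes
Total minutes: 448
Complete hours: 448 / 60 = 7 (remainder 28)

7


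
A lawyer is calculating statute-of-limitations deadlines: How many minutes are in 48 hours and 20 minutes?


Hours: 48
Minutes: 20
Convert hours to minutes: 48 x 60 = 2880
Add remaining minutes: 2880 + 20 = 2900

2900


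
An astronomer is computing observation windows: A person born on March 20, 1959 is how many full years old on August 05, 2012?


Birth: 1959-03-20
Reference: 2012-08-05
Year difference: 2012 - 1959 = 53
Has birthday (03-20) occurred by 08-05? Yes
Age in full years: 53

53


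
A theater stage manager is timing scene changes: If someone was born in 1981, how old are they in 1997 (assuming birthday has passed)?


Birth year: 1981
Current year: 1997
Age = current year - birth year
Age = 1997 - 1981 = 16

16


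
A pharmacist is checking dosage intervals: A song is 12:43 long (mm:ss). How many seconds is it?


Minutes: 12
Extra seconds: 43
Seconds per minute: 60
Minutes to seconds: 12 x 60 = 720
Total: 720 + 43 = 763

763


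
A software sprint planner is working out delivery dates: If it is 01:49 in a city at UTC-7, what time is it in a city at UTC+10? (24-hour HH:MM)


Local time: 01:49 at UTC-7 (offset -7h)
Target zone: UTC+10 (offset 10h)
Difference: 10 - (-7) = 17 hours
Calculation: 1 + (17) = 18
Result: 18:49

18:49


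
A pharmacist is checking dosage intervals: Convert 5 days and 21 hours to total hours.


Days: 5
Extra hours: 21
Hours per day: 24
Days to hours: 5 x 24 = 120
Total: 120 + 21 = 141

141


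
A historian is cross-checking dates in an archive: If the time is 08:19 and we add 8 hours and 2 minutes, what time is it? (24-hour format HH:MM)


Start time: 08:19
Adding: 8 hours 2 minutes
Minutes: 19 + 2 = 21
Hours: 8 + 8 + 0 = 16
Result: 16:21

16:21


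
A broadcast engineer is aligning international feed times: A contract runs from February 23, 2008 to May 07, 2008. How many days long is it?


Start date: 2008-02-23
End date: 2008-05-07
Feb 2008: +7 days
Mar 2008: +31 days
Apr 2008: +30 days
May 2008: +6 days
Total: 74 days

74


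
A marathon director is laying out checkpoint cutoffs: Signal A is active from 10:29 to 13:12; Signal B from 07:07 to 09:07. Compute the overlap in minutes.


Interval A: [629, 792] minutes from midnight
Interval B: [427, 547] minutes from midnight
Overlap start = max(629, 427) = 629
Overlap end = min(792, 547) = 547
End <= start, so the intervals do not overlap: 0 minutes

0


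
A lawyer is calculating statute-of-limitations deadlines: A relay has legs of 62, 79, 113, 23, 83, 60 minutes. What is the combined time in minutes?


Durations: 62, 79, 113, 23, 83, 60
Running sum: 62
+ 79 = 141
+ 113 = 254
+ 23 = 277
+ 83 = 360
+ 60 = 420
Total duration: 420 minutes
That is 7 hours and 0 minutes

420


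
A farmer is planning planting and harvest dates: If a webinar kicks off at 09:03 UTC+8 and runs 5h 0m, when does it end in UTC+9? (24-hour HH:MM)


Start: 09:03 in UTC+8
Step 1 - add duration:
  minutes: 3 + 0 = 3
  hours: 9 + 5 + 0 = 14
  end in UTC+8: 14:03
Step 2 - convert UTC+8 -> UTC+9:
  offset difference: 9 - (8) = 1 hours
  14 + (1) = 15 -> mod 24 = 15
Result: 15:03 in UTC+9

15:03


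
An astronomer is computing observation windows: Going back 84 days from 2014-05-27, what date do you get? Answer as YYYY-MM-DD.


Start: 2014-05-27
Subtracting 84 days
Days already passed in May: 27
After going back through May: 57 more days to subtract
April 2014: 30 days, 27 remaining
March 2014 has 31 days, need 27
Result: 2014-03-04

2014-03-04


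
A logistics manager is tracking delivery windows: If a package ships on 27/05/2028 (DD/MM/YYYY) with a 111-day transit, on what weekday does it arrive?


Start: 2028-05-27 (Saturday)
Step 1 - find target date: add 111 days
  2028-05-27 + 111 days = 2028-09-15
Step 2 - day of week:
  111 mod 7 = 6
  Saturday + 6 days -> Friday
Result: Friday (2028-09-15)

Friday


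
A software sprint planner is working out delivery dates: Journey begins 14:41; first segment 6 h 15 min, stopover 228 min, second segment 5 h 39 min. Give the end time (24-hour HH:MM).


Depart: 14:41
Leg 1: +375 min -> 20:56
Layover: +228 min -> 00:44
Leg 2: +339 min -> 06:23
Total travel: 942 minutes = 15h 42m
Arrival: 06:23

06:23


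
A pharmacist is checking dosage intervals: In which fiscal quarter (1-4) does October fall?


Month: October (month 10)
Q1: January-March (months 1-3)
Q2: April-June (months 4-6)
Q3: July-September (months 7-9)
Q4: October-December (months 10-12)
Month 10 falls in Q4

4


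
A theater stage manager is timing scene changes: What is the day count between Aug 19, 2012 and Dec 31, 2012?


Start date: 2012-08-19
End date: 2012-12-31
Aug 2012: +13 days
Sep 2012: +30 days
Oct 2012: +31 days
Nov 2012: +30 days
Dec 2012: +30 days
Total: 134 days

134


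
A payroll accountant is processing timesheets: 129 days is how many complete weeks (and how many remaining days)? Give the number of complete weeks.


Total days: 129
Days per week: 7
Division: 129 / 7 = 18 remainder 3
Complete weeks: 18
Remaining days: 3

18


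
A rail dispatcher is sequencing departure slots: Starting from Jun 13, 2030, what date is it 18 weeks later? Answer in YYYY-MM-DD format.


Start: 2030-06-13
Weeks to add: 18
Convert to days: 18 x 7 = 126 days
Add 126 days to 2030-06-13
Result: 2030-10-17

2030-10-17


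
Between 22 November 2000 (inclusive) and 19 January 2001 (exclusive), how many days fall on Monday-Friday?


Start: 2000-11-22 (Wednesday)
End (exclusive): 2001-01-19 (Friday)
Total calendar days: 58
Full weeks: 58 // 7 = 8 -> 40 weekdays
Remaining 2 days starting on Wednesday:
  Wed(w), Thu(w) -> 2 weekdays
Total business days: 40 + 2 = 42

42


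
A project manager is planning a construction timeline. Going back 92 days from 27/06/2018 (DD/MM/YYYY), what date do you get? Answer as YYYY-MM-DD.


Start: 2018-06-27
Subtracting 92 days
Days already passed in June: 27
After going back through June: 65 more days to subtract
May 2018: 31 days, 34 remaining
April 2018: 30 days, 4 remaining
March 2018 has 31 days, need 4
Result: 2018-03-27

2018-03-27


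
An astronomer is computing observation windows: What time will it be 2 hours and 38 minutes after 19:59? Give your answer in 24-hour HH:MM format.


Start time: 19:59
Adding: 2 hours 38 minutes
Minutes: 59 + 38 = 97
Minute overflow: 97 >= 60, so carry 1 hour, minutes = 37
Hours: 19 + 2 + 1 = 22
Result: 22:37

22:37


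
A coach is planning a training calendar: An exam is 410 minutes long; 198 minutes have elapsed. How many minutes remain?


Total budget: 410 minutes
Time used: 198 minutes
Remaining: 410 - 198 = 212 minutes
Percent used: 48.3%
Percent remaining: 51.7%

212


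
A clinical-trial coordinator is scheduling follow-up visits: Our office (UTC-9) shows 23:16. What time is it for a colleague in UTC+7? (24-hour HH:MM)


Local time: 23:16 at UTC-9 (offset -9h)
Target zone: UTC+7 (offset 7h)
Difference: 7 - (-9) = 16 hours
Calculation: 23 + (16) = 39
Wraparound: (39) mod 24 = 15
Result: 15:16

15:16


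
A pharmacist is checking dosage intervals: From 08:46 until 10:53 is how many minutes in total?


Start time: 08:46 = 526 minutes from midnight
End time: 10:53 = 653 minutes from midnight
Difference: 653 - 526 = 127 minutes
That is 2 hours and 7 minutes

127


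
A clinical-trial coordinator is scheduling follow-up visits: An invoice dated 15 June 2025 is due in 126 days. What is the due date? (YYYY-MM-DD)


Start: 2025-06-15
Adding 126 days
Days remaining in June: 15
After June: 111 days still to add
July 2025: 31 days, 80 remaining
August 2025: 31 days, 49 remaining
September 2025: 30 days, 19 remaining
October 2025 has 31 days, need 19
Result: 2025-10-19

2025-10-19


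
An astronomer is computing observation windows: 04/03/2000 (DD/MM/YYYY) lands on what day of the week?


Date: 2000-03-04
January 1, 2000 is a Saturday
Day of year: 64
Offset from Jan 1: 63 days
63 mod 7 = 0
Result: Saturday

Saturday


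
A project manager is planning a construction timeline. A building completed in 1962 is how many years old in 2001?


Birth year: 1962
Current year: 2001
Age = current year - birth year
Age = 2001 - 1962 = 39

39


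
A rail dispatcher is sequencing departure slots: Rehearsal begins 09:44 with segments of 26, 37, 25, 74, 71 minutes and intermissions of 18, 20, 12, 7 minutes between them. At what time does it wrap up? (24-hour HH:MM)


Start: 09:44 = 584 min from midnight
  after task 1 (26 min): 10:10
  after break (18 min): 10:28
  after task 2 (37 min): 11:05
  after break (20 min): 11:25
  after task 3 (25 min): 11:50
  after break (12 min): 12:02
  after task 4 (74 min): 13:16
  after break (7 min): 13:23
  after task 5 (71 min): 14:34
Total elapsed: 290 minutes
End time: 14:34

14:34


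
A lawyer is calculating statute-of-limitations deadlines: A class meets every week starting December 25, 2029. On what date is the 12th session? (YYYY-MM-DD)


First occurrence: 2029-12-25 (occurrence 1)
Each occurrence is 7 days after the previous.
Occurrence 12 is 11 weeks after the first.
11 weeks = 77 days
2029-12-25 + 77 days = 2030-03-12

2030-03-12


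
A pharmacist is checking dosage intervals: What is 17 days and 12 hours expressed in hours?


Days: 17
Extra hours: 12
Hours per day: 24
Days to hours: 17 x 24 = 408
Total: 408 + 12 = 420

420


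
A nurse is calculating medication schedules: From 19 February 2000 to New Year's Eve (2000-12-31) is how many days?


Start: February 19, 2000
End: December 31, 2000
Days left in February: 10
March: 31
April: 30
May: 31
June: 30
... plus remaining months
Sum of remaining months: 306
Total: 10 + 306 = 316

316


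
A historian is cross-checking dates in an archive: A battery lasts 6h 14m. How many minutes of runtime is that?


Hours: 6
Extra minutes: 14
Minutes per hour: 60
Hours to minutes: 6 x 60 = 360
Total: 360 + 14 = 374

374


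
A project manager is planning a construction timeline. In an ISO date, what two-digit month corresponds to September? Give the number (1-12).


Calendar month order:
8. August
9. September <--
10. October
September is month number 9

9


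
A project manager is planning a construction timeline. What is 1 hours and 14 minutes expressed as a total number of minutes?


Hours: 1
Minutes: 14
Convert hours to minutes: 1 x 60 = 60
Add remaining minutes: 60 + 14 = 74

74


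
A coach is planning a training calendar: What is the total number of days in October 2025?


Month: October
Year: 2025
October is a 31-day month
Total: 31 days

31


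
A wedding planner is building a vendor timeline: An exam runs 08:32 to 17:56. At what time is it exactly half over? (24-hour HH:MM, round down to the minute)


Start time: 08:32 = 512 minutes from midnight
End time: 17:56 = 1076 minutes from midnight
Sum: 512 + 1076 = 1588
Midpoint: 1588 / 2 = 794 minutes
Convert: 794 / 60 = 13 hours, 14 minutes
Result: 13:14

13:14


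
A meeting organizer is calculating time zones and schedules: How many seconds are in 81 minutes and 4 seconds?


Minutes: 81
Extra seconds: 4
Seconds per minute: 60
Minutes to seconds: 81 x 60 = 4860
Total: 4860 + 4 = 4864

4864


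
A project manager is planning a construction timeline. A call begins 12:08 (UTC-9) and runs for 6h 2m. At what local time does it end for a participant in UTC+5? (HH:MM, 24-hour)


Start: 12:08 in UTC-9
Step 1 - add duration:
  minutes: 8 + 2 = 10
  hours: 12 + 6 + 0 = 18
  end in UTC-9: 18:10
Step 2 - convert UTC-9 -> UTC+5:
  offset difference: 5 - (-9) = 14 hours
  18 + (14) = 32 -> mod 24 = 8
Result: 08:10 in UTC+5

08:10


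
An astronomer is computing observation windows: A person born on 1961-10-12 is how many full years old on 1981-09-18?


Birth: 1961-10-12
Reference: 1981-09-18
Year difference: 1981 - 1961 = 20
Has birthday (10-12) occurred by 09-18? No
Birthday not yet reached this year -> subtract 1
Age in full years: 19

19


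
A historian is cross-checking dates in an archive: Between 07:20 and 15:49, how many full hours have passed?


Start: 07:20
End: 15:49
Hour difference: 15 - 7 = 8 hours
Minute difference: 49 - 20 = 29 minutes
Total minutes: 509
Complete hours: 509 / 60 = 8 (remainder 29)

8


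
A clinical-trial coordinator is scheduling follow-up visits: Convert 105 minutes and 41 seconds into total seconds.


Minutes: 105
Seconds: 41
Convert minutes to seconds: 105 x 60 = 6300
Add remaining seconds: 6300 + 41 = 6341

6341


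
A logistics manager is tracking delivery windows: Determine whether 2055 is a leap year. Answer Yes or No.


Year: 2055
Divisible by 4? 2055 / 4 = 513.75 -> No
Not divisible by 4, so NOT a leap year

No


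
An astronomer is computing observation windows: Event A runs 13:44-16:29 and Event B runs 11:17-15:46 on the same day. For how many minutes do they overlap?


Interval A: [824, 989] minutes from midnight
Interval B: [677, 946] minutes from midnight
Overlap start = max(824, 677) = 824
Overlap end = min(989, 946) = 946
Overlap = 946 - 824 = 122 minutes

122


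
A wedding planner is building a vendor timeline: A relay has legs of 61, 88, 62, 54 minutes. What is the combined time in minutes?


Durations: 61, 88, 62, 54
Running sum: 61
+ 88 = 149
+ 62 = 211
+ 54 = 265
Total duration: 265 minutes
That is 4 hours and 25 minutes

265


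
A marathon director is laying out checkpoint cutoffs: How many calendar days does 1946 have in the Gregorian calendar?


Year: 1946
Check leap year rules:
Divisible by 4? No
1946 is not a leap year
Days: 365

365


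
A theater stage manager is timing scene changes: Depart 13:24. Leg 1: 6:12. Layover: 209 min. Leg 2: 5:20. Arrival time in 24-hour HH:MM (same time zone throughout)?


Depart: 13:24
Leg 1: +372 min -> 19:36
Layover: +209 min -> 23:05
Leg 2: +320 min -> 04:25
Total travel: 901 minutes = 15h 1m
Arrival: 04:25

04:25


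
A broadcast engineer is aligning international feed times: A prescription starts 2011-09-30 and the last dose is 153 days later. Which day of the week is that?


Start: 2011-09-30 (Friday)
Step 1 - find target date: add 153 days
  2011-09-30 + 153 days = 2012-03-01
Step 2 - day of week:
  153 mod 7 = 6
  Friday + 6 days -> Thursday
Result: Thursday (2012-03-01)

Thursday


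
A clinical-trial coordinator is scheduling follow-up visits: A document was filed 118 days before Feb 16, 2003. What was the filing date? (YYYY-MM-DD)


Start: 2003-02-16
Subtracting 118 days
Days already passed in February: 16
After going back through February: 102 more days to subtract
January 2003: 31 days, 71 remaining
December 2002: 31 days, 40 remaining
November 2002: 30 days, 10 remaining
October 2002 has 31 days, need 10
Result: 2002-10-21

2002-10-21


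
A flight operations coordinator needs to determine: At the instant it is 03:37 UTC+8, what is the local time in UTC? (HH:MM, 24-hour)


Local time: 03:37 at UTC+8 (offset 8h)
Target zone: UTC (offset 0h)
Difference: 0 - (8) = -8 hours
Calculation: 3 + (-8) = -5
Wraparound: (-5) mod 24 = 19
Result: 19:37

19:37


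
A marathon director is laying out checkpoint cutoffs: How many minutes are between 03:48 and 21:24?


Start time: 03:48 = 228 minutes from midnight
End time: 21:24 = 1284 minutes from midnight
Difference: 1284 - 228 = 1056 minutes
That is 17 hours and 36 minutes

1056


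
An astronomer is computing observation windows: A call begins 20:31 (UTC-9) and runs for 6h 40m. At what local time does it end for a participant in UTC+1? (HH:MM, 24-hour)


Start: 20:31 in UTC-9
Step 1 - add duration:
  minutes: 31 + 40 = 71 (carry 1h)
  hours: 20 + 6 + 1 = 27
  end in UTC-9: 03:11
Step 2 - convert UTC-9 -> UTC+1:
  offset difference: 1 - (-9) = 10 hours
  3 + (10) = 13 -> mod 24 = 13
Result: 13:11 in UTC+1

13:11


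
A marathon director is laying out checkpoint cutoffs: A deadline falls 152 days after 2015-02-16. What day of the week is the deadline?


Start: 2015-02-16 (Monday)
Step 1 - find target date: add 152 days
  2015-02-16 + 152 days = 2015-07-18
Step 2 - day of week:
  152 mod 7 = 5
  Monday + 5 days -> Saturday
Result: Saturday (2015-07-18)

Saturday


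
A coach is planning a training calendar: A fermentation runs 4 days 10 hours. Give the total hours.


Days: 4
Extra hours: 10
Hours per day: 24
Days to hours: 4 x 24 = 96
Total: 96 + 10 = 106

106


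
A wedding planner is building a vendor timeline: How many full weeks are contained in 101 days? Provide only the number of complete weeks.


Total days: 101
Days per week: 7
Division: 101 / 7 = 14 remainder 3
Complete weeks: 14
Remaining days: 3

14


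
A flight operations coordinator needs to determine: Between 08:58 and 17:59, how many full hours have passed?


Start: 08:58
End: 17:59
Hour difference: 17 - 8 = 9 hours
Minute difference: 59 - 58 = 1 minutes
Total minutes: 541
Complete hours: 541 / 60 = 9 (remainder 1)

9
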